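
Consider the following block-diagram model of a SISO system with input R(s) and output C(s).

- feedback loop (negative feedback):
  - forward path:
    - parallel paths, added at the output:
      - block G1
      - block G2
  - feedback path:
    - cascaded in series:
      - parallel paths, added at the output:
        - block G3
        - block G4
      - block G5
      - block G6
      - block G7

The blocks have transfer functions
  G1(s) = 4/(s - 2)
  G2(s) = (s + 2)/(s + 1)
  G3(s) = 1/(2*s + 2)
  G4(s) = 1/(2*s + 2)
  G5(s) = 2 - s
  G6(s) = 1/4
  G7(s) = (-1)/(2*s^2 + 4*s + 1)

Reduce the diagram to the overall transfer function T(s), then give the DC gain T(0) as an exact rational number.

1. combine G1, G2 in parallel; result (s^2 + 4*s)/(s^2 - s - 2)
2. parallel reduction of G3, G4; result 1/(s + 1)
3. reduce the series chain (G3+G4), G5, G6, G7; result (s - 2)/(8*s^3 + 24*s^2 + 20*s + 4)
4. feedback reduction of (G1+G2), ((G3+G4)*G5*G6*G7); result (8*s^5 + 56*s^4 + 116*s^3 + 84*s^2 + 16*s)/(8*s^5 + 16*s^4 - 19*s^3 - 62*s^2 - 52*s - 8)
The step-4 result is T(s). Setting s = 0: T(0) = 0/(-8) = 0.

Therefore the answer is 0.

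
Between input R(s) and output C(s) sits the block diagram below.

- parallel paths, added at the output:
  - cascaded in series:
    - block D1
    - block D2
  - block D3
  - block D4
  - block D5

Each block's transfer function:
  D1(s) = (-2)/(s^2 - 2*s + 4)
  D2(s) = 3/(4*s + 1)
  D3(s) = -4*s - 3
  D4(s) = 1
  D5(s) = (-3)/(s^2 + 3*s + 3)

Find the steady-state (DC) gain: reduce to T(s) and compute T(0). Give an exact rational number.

First reduce the diagram to T(s).

Step 1. multiply D1, D2 (series), giving (-6)/(4*s^3 - 7*s^2 + 14*s + 4)
Step 2. combine (D1*D2), D3, D4, D5 in parallel, giving (-16*s^6 - 28*s^5 - 30*s^4 - 122*s^3 - 251*s^2 - 216*s - 54)/(4*s^5 + 5*s^4 + 5*s^3 + 25*s^2 + 54*s + 12)
The step-2 result is T(s). Setting s = 0: T(0) = -54/12 = -9/2.

Answer: -9/2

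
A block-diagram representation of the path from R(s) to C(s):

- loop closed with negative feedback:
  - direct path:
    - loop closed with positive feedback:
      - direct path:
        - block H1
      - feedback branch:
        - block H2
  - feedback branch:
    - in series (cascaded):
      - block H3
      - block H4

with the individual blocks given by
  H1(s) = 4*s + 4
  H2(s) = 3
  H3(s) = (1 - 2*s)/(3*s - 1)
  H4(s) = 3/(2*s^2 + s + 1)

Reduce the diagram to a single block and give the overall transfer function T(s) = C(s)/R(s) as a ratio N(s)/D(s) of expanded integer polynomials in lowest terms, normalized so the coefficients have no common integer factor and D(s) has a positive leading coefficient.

Answer: (-24*s^4 - 28*s^3 - 12*s^2 - 4*s + 4)/(72*s^4 + 78*s^3 + 59*s^2 + 22*s - 23)

Working:
1. apply the feedback formula to H1, H2 = (-4*s - 4)/(12*s + 11)
2. series reduction of H3, H4 = (3 - 6*s)/(6*s^3 + s^2 + 2*s - 1)
3. reduce the feedback loop with forward [H1/(1-H1*H2)] and return (H3*H4); the result is T(s) itself (integer coefficients, no common factor, positive leading denominator coefficient)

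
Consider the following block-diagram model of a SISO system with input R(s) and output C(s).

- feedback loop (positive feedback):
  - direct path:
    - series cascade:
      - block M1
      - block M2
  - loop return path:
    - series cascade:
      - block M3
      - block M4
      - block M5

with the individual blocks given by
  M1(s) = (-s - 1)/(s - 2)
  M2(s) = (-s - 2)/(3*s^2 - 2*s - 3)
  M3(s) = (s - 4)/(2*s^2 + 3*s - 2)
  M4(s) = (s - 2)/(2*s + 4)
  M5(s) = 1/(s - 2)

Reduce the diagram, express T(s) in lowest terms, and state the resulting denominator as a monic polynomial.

Reducing step by step:

[1] combine M1, M2 in series; result (s^2 + 3*s + 2)/(3*s^3 - 8*s^2 + s + 6)
[2] series reduction of M3, M4, M5; result (s - 4)/(4*s^3 + 14*s^2 + 8*s - 8)
[3] feedback reduction of (M1*M2), (M3*M4*M5); result (4*s^4 + 18*s^3 + 22*s^2 - 8)/(12*s^5 - 14*s^4 - 56*s^3 + 61*s^2 + 35*s - 20)
The result of step 3 is T(s) in lowest terms. Its denominator has leading coefficient 12; dividing the denominator through by 12 makes it monic.

Answer: s^5 - 7*s^4/6 - 14*s^3/3 + 61*s^2/12 + 35*s/12 - 5/3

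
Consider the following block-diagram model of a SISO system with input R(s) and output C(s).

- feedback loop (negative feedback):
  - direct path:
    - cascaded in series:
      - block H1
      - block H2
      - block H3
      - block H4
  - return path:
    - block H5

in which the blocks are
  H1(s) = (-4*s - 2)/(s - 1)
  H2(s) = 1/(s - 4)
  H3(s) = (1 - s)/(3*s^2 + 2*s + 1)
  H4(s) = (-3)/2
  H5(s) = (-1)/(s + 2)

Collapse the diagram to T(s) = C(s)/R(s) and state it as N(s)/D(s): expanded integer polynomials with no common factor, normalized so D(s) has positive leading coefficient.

Answer: (-6*s^2 - 15*s - 6)/(3*s^4 - 4*s^3 - 27*s^2 - 12*s - 5)

Working:
1. cascade H1, H2, H3, H4 = (-6*s - 3)/(3*s^3 - 10*s^2 - 7*s - 4)
2. collapse the loop ((H1*H2*H3*H4) forward, H5 return), giving the overall T(s)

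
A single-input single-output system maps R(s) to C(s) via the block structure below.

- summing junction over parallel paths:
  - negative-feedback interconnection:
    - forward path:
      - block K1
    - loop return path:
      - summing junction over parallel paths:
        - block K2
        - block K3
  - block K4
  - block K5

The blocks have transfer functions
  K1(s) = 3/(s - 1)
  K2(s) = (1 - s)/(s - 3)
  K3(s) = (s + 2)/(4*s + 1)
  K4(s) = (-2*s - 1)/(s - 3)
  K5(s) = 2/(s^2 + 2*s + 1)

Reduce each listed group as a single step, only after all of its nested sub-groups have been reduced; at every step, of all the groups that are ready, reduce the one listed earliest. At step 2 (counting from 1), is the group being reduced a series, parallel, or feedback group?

The answer is feedback.

Reasoning:
Step 1 - reduce the parallel group K2, K3
Step 2 - close the feedback loop around K1, (K2+K3)
Step 3 - sum the parallel branches [K1/(1+K1*(K2+K3))], K4, K5
Step 2: feedback.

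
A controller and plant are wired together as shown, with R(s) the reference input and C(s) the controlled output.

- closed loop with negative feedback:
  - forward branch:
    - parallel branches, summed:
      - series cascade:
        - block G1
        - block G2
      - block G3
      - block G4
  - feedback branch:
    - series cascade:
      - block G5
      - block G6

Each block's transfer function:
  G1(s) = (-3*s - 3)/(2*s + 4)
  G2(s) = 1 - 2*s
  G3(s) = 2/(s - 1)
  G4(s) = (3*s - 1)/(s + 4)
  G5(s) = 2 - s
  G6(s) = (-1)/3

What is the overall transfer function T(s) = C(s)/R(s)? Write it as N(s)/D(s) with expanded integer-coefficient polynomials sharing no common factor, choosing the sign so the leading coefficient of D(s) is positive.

The answer is (18*s^4 + 81*s^3 - 30*s^2 - 33*s + 144)/(6*s^5 + 15*s^4 - 58*s^3 + 39*s^2 + 82*s - 144).

Reasoning:
Step 1. cascade G1, G2 = (6*s^2 + 3*s - 3)/(2*s + 4)
Step 2. reduce the parallel group (G1*G2), G3, G4 = (6*s^4 + 27*s^3 - 10*s^2 - 11*s + 48)/(2*s^3 + 10*s^2 + 4*s - 16)
Step 3. series reduction of G5, G6 = s/3 - 2/3
Step 4. apply the feedback formula to ((G1*G2)+G3+G4), (G5*G6): this yields T(s), and no further normalization is needed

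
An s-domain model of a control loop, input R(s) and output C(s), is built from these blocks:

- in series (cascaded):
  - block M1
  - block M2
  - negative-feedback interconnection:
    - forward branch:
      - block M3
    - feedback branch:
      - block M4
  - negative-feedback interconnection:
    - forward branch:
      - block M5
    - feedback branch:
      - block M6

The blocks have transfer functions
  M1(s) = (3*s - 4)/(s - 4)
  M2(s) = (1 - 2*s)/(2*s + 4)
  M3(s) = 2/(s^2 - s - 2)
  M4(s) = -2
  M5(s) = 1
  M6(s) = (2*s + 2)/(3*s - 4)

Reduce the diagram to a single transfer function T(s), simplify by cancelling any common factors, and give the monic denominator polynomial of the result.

Step 1. reduce the feedback loop with forward M3 and return M4 = 2/(s^2 - s - 6)
Step 2. close the feedback loop around M5, M6 = (3*s - 4)/(5*s - 2)
Step 3. combine M1, M2, [M3/(1+M3*M4)], [M5/(1+M5*M6)] in series = (-18*s^3 + 57*s^2 - 56*s + 16)/(5*s^5 - 17*s^4 - 54*s^3 + 124*s^2 + 200*s - 96)
T(s) is the step-3 result (common factors already cancelled). Leading coefficient of the denominator: 5. Divide through by 5 for the monic polynomial.

Answer: s^5 - 17*s^4/5 - 54*s^3/5 + 124*s^2/5 + 40*s - 96/5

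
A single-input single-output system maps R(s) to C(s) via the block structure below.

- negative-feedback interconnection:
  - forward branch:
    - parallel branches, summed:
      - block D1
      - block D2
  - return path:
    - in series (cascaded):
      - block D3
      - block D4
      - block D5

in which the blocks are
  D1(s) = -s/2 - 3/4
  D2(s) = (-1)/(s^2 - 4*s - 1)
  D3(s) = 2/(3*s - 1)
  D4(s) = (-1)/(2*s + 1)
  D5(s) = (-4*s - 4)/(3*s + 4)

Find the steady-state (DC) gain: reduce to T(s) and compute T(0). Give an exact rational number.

(1) sum the parallel branches D1, D2, giving (-2*s^3 + 5*s^2 + 14*s - 1)/(4*s^2 - 16*s - 4)
(2) multiply D3, D4, D5 (series), giving (8*s + 8)/(18*s^3 + 27*s^2 + s - 4)
(3) reduce the feedback loop with forward (D1+D2) and return (D3*D4*D5), giving (-36*s^6 + 36*s^5 + 385*s^4 + 373*s^3 - 33*s^2 - 57*s + 4)/(72*s^5 - 196*s^4 - 476*s^3 + 12*s^2 + 164*s + 8)
DC gain: substitute s = 0 into T(s) from step 3: T(0) = 4/8 = 1/2.

Final answer: 1/2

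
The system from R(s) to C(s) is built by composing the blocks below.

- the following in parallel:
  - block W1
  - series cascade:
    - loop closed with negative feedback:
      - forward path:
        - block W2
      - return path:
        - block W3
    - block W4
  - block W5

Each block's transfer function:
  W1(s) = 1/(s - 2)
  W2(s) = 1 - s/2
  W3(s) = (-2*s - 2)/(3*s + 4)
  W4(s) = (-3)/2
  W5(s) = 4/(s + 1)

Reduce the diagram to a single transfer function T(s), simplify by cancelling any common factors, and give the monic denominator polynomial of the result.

First reduce the diagram to T(s).

(1) reduce the feedback loop with forward W2 and return W3 = (-3*s^2 + 2*s + 8)/(2*s^2 + 4*s + 4)
(2) combine [W2/(1+W2*W3)], W4 in series = (9*s^2 - 6*s - 24)/(4*s^2 + 8*s + 8)
(3) sum the parallel branches W1, ([W2/(1+W2*W3)]*W4), W5 = (9*s^4 + 5*s^3 - 24*s^2 + 20*s - 8)/(4*s^4 + 4*s^3 - 8*s^2 - 24*s - 16)
No further cancellation is possible in the step-3 result, so that is T(s). Its denominator becomes monic after dividing by the leading coefficient 4.

Answer: s^4 + s^3 - 2*s^2 - 6*s - 4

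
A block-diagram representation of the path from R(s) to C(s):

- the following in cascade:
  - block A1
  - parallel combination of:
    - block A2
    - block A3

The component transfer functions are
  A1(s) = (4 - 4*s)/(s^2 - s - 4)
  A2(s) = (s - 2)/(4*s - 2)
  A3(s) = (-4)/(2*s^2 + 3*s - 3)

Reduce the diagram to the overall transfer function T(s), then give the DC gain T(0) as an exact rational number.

Answer: -7/3

Working:
1. reduce the parallel group A2, A3: (2*s^3 - s^2 - 25*s + 14)/(8*s^3 + 8*s^2 - 18*s + 6)
2. reduce the series chain A1, (A2+A3): (-4*s^4 + 6*s^3 + 48*s^2 - 78*s + 28)/(4*s^5 - 29*s^3 - 4*s^2 + 33*s - 12)
The step-2 result is T(s). Setting s = 0: T(0) = 28/(-12) = -7/3.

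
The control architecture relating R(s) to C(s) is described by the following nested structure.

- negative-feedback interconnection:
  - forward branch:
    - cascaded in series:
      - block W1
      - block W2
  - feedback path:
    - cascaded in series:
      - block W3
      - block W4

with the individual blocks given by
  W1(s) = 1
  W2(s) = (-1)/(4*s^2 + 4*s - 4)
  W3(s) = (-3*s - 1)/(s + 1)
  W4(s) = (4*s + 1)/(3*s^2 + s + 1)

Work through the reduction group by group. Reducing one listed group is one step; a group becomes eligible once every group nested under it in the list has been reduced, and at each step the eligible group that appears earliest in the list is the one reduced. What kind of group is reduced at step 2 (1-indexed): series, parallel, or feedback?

Step 1. combine W1, W2 in series
Step 2. combine W3, W4 in series
Step 3. close the feedback loop around (W1*W2), (W3*W4)
Step 2 collapses a series group.

Hence the answer: series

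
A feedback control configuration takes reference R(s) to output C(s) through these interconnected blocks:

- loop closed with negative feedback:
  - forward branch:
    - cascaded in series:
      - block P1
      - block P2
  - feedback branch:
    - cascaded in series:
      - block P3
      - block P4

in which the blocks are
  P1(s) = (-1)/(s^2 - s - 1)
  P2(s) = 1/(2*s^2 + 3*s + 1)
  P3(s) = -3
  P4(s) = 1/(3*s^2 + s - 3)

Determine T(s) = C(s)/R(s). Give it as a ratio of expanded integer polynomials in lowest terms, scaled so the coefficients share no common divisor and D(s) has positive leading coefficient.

Answer: (-3*s^2 - s + 3)/(6*s^6 + 5*s^5 - 17*s^4 - 19*s^3 + 5*s^2 + 11*s + 6)

Working:
Step 1. reduce the series chain P1, P2; result (-1)/(2*s^4 + s^3 - 4*s^2 - 4*s - 1)
Step 2. series reduction of P3, P4; result (-3)/(3*s^2 + s - 3)
Step 3. feedback reduction of (P1*P2), (P3*P4): this yields T(s), and no further normalization is needed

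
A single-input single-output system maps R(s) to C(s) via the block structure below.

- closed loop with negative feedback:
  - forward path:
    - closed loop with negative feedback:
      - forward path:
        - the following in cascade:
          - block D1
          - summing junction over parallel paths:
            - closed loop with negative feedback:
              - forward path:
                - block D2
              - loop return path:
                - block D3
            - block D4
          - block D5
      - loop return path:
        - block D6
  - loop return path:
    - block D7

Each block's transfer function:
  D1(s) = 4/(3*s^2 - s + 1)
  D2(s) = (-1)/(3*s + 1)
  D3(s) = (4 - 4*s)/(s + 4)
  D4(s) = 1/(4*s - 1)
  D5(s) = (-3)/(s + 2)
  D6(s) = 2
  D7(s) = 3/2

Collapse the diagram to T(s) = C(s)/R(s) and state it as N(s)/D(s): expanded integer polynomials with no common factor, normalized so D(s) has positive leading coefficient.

Step 1. close the feedback loop around D2, D3 = (-s - 4)/(3*s^2 + 17*s)
Step 2. sum the parallel branches [D2/(1+D2*D3)], D4 = (-s^2 + 2*s + 4)/(12*s^3 + 65*s^2 - 17*s)
Step 3. reduce the series chain D1, ([D2/(1+D2*D3)]+D4), D5 = (12*s^2 - 24*s - 48)/(36*s^6 + 255*s^5 + 262*s^4 - 126*s^3 + 147*s^2 - 34*s)
Step 4. feedback reduction of (D1*([D2/(1+D2*D3)]+D4)*D5), D6 = (12*s^2 - 24*s - 48)/(36*s^6 + 255*s^5 + 262*s^4 - 126*s^3 + 171*s^2 - 82*s - 96)
Step 5. reduce the feedback loop with forward [(D1*([D2/(1+D2*D3)]+D4)*D5)/(1+(D1*([D2/(1+D2*D3)]+D4)*D5)*D6)] and return D7, giving the overall T(s)

Therefore the answer is (12*s^2 - 24*s - 48)/(36*s^6 + 255*s^5 + 262*s^4 - 126*s^3 + 189*s^2 - 118*s - 168).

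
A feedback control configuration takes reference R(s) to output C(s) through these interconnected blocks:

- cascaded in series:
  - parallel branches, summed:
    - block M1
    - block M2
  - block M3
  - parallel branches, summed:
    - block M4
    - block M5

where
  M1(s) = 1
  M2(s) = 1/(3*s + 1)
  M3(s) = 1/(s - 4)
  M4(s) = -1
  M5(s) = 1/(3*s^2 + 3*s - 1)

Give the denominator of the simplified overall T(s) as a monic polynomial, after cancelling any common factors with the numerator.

The answer is s^4 - 8*s^3/3 - 16*s^2/3 - s/9 + 4/9.

Reasoning:
(1) sum the parallel branches M1, M2 = (3*s + 2)/(3*s + 1)
(2) sum the parallel branches M4, M5 = (-3*s^2 - 3*s + 2)/(3*s^2 + 3*s - 1)
(3) multiply (M1+M2), M3, (M4+M5) (series) = (-9*s^3 - 15*s^2 + 4)/(9*s^4 - 24*s^3 - 48*s^2 - s + 4)
T(s) is the step-3 result (common factors already cancelled). Leading coefficient of the denominator: 9. Divide through by 9 for the monic polynomial.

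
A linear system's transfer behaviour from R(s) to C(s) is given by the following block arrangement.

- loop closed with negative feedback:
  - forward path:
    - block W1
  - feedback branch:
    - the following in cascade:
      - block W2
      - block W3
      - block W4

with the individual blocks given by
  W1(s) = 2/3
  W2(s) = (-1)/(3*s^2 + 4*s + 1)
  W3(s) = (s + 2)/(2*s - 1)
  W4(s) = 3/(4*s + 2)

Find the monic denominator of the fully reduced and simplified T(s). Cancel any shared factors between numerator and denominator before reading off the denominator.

Reducing step by step:

Step 1 - combine W2, W3, W4 in series -> (-3*s - 6)/(24*s^4 + 32*s^3 + 2*s^2 - 8*s - 2)
Step 2 - collapse the loop (W1 forward, (W2*W3*W4) return) -> (24*s^4 + 32*s^3 + 2*s^2 - 8*s - 2)/(36*s^4 + 48*s^3 + 3*s^2 - 15*s - 9)
The result of step 2 is T(s) in lowest terms. Its denominator has leading coefficient 36; dividing the denominator through by 36 makes it monic.

Answer: s^4 + 4*s^3/3 + s^2/12 - 5*s/12 - 1/4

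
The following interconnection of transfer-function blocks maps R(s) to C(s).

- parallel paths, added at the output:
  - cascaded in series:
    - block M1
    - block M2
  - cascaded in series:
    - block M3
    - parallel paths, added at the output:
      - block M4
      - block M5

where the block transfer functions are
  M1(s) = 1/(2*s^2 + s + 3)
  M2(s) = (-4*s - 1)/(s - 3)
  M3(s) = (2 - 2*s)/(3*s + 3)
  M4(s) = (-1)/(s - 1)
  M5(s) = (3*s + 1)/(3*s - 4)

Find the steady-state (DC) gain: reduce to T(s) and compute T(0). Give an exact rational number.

First reduce the diagram to T(s).

Step 1: reduce the series chain M1, M2, giving (-4*s - 1)/(2*s^3 - 5*s^2 - 9)
Step 2: parallel reduction of M4, M5, giving (3*s^2 - 5*s + 3)/(3*s^2 - 7*s + 4)
Step 3: cascade M3, (M4+M5), giving (-6*s^2 + 10*s - 6)/(9*s^2 - 3*s - 12)
Step 4: combine (M1*M2), (M3*(M4+M5)) in parallel, giving (-12*s^5 + 50*s^4 - 98*s^3 + 87*s^2 - 39*s + 66)/(18*s^5 - 51*s^4 - 9*s^3 - 21*s^2 + 27*s + 108)
The step-4 result is T(s). Setting s = 0: T(0) = 66/108 = 11/18.

Answer: 11/18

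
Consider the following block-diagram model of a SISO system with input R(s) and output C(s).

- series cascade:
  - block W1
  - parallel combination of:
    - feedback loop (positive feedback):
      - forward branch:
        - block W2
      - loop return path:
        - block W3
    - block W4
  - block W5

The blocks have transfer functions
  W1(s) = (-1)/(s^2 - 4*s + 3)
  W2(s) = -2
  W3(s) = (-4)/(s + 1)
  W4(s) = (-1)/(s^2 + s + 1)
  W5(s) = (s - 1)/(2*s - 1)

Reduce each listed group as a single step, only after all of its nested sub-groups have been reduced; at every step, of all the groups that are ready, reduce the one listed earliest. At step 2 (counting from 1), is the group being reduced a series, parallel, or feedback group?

1. close the feedback loop around W2, W3
2. combine [W2/(1-W2*W3)], W4 in parallel
3. combine W1, ([W2/(1-W2*W3)]+W4), W5 in series
Step 2: parallel.

Hence the answer: parallel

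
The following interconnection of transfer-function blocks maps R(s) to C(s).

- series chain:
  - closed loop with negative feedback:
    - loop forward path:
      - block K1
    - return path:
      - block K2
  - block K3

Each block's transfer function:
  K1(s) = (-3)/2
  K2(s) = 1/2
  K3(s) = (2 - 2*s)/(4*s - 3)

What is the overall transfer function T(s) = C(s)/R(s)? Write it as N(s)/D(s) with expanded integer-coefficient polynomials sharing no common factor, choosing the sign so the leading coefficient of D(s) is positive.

Step 1 - close the feedback loop around K1, K2 gives -6
Step 2 - combine [K1/(1+K1*K2)], K3 in series, giving the overall T(s)

Final answer: (12*s - 12)/(4*s - 3)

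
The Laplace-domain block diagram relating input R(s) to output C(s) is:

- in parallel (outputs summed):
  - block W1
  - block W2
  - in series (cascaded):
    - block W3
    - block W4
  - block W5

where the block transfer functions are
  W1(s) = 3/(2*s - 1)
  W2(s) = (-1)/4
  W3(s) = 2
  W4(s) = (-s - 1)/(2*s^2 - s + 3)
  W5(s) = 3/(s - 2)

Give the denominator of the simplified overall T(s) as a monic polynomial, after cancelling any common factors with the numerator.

(1) reduce the series chain W3, W4 -> (-2*s - 2)/(2*s^2 - s + 3)
(2) reduce the parallel group W1, W2, (W3*W4), W5 -> (-4*s^4 + 68*s^3 - 99*s^2 + 185*s - 130)/(16*s^4 - 48*s^3 + 60*s^2 - 68*s + 24)
No further cancellation is possible in the step-2 result, so that is T(s). Its denominator becomes monic after dividing by the leading coefficient 16.

Answer: s^4 - 3*s^3 + 15*s^2/4 - 17*s/4 + 3/2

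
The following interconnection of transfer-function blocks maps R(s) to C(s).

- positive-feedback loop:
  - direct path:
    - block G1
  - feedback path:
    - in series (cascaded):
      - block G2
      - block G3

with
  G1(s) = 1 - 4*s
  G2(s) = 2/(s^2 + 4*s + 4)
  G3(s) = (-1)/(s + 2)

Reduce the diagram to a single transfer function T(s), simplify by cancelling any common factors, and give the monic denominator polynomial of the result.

Reducing step by step:

Step 1. combine G2, G3 in series: (-2)/(s^3 + 6*s^2 + 12*s + 8)
Step 2. apply the feedback formula to G1, (G2*G3): (-4*s^4 - 23*s^3 - 42*s^2 - 20*s + 8)/(s^3 + 6*s^2 + 4*s + 10)
No further cancellation is possible in the step-2 result, so that is T(s). Its denominator is already monic.

Answer: s^3 + 6*s^2 + 4*s + 10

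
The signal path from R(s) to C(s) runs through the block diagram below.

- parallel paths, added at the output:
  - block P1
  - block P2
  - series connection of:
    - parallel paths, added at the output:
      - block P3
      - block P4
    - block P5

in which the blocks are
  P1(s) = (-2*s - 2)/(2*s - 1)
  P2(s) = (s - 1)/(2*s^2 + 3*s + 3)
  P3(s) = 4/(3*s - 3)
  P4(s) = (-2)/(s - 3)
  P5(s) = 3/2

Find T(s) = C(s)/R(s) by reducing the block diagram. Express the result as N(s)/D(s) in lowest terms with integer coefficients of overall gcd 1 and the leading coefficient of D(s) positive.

Answer: (-4*s^5 + 4*s^4 - 11*s^3 + 16*s^2 - 31*s - 6)/(4*s^5 - 12*s^4 - s^3 - 3*s^2 + 21*s - 9)

Working:
Step 1: combine P3, P4 in parallel, giving (-2*s - 6)/(3*s^2 - 12*s + 9)
Step 2: series reduction of (P3+P4), P5, giving (-s - 3)/(s^2 - 4*s + 3)
Step 3: reduce the parallel group P1, P2, ((P3+P4)*P5); the result is T(s) itself (integer coefficients, no common factor, positive leading denominator coefficient)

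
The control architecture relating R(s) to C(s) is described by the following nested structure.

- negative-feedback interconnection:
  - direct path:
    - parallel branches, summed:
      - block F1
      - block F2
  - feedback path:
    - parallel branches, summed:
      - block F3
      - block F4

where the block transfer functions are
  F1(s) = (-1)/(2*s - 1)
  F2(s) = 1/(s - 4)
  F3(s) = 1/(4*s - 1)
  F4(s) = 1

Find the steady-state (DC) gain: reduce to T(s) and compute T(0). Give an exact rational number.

Step 1 - sum the parallel branches F1, F2 gives (s + 3)/(2*s^2 - 9*s + 4)
Step 2 - reduce the parallel group F3, F4 gives (4*s)/(4*s - 1)
Step 3 - reduce the feedback loop with forward (F1+F2) and return (F3+F4) gives (4*s^2 + 11*s - 3)/(8*s^3 - 34*s^2 + 37*s - 4)
Evaluating the step-3 result (the overall T(s)) at s = 0 gives T(0) = -3/(-4) = 3/4.

Therefore the answer is 3/4.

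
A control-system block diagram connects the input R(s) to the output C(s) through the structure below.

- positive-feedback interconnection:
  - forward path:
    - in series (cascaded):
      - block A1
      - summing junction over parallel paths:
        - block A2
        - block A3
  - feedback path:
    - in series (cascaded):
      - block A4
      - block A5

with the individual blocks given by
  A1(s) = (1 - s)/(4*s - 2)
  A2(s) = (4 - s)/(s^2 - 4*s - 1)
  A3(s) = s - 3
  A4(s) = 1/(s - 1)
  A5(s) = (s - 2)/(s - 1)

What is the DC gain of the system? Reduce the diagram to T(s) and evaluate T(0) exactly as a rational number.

Reducing step by step:

Step 1: sum the parallel branches A2, A3; result (s^3 - 7*s^2 + 10*s + 7)/(s^2 - 4*s - 1)
Step 2: cascade A1, (A2+A3); result (-s^4 + 8*s^3 - 17*s^2 + 3*s + 7)/(4*s^3 - 18*s^2 + 4*s + 2)
Step 3: multiply A4, A5 (series); result (s - 2)/(s^2 - 2*s + 1)
Step 4: feedback reduction of (A1*(A2+A3)), (A4*A5); result (-s^5 + 9*s^4 - 25*s^3 + 20*s^2 + 4*s - 7)/(5*s^4 - 31*s^3 + 46*s^2 - 15*s - 16)
That last expression is T(s); at s = 0 only the constant terms survive, so T(0) = -7/(-16) = 7/16.

Answer: 7/16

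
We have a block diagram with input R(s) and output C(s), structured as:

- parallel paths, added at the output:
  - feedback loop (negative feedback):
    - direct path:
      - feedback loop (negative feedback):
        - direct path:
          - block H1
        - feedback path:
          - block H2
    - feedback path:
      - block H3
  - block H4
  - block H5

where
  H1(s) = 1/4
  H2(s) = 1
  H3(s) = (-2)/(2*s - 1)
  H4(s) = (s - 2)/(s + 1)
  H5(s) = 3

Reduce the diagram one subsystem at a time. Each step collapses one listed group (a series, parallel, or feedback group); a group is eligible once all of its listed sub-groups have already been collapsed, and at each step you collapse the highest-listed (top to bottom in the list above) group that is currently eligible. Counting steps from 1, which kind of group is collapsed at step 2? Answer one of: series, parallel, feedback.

Step 1 - close the feedback loop around H1, H2
Step 2 - apply the feedback formula to [H1/(1+H1*H2)], H3
Step 3 - combine [[H1/(1+H1*H2)]/(1+[H1/(1+H1*H2)]*H3)], H4, H5 in parallel
Step 2: feedback.

Answer: feedback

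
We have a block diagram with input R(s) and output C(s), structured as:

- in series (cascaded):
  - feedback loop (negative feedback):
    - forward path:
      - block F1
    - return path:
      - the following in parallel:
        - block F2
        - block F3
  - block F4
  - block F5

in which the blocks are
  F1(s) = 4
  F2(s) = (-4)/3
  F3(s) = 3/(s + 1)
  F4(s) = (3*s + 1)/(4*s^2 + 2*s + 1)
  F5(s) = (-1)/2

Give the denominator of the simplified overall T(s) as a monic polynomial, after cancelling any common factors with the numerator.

Reducing step by step:

1. reduce the parallel group F2, F3 -> (5 - 4*s)/(3*s + 3)
2. reduce the feedback loop with forward F1 and return (F2+F3) -> (-12*s - 12)/(13*s - 23)
3. combine [F1/(1+F1*(F2+F3))], F4, F5 in series -> (18*s^2 + 24*s + 6)/(52*s^3 - 66*s^2 - 33*s - 23)
Step 3 gives the fully reduced T(s), with no common factor left to cancel. The denominator's leading coefficient is 52, so divide each of its coefficients by 52 to get the monic form.

Answer: s^3 - 33*s^2/26 - 33*s/52 - 23/52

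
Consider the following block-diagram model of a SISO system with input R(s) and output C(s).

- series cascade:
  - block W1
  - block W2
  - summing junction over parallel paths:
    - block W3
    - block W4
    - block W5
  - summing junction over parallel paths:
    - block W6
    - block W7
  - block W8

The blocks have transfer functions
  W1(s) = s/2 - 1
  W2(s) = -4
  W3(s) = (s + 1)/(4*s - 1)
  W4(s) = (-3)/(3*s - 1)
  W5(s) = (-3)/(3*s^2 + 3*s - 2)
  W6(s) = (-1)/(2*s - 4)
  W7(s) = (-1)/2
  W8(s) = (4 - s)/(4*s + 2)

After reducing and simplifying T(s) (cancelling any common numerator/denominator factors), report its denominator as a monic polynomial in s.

[1] add W3, W4, W5 (parallel) = (9*s^4 - 21*s^3 - 66*s^2 + 47*s - 7)/(36*s^4 + 15*s^3 - 42*s^2 + 17*s - 2)
[2] parallel reduction of W6, W7 = (1 - s)/(2*s - 4)
[3] series reduction of W1, W2, (W3+W4+W5), (W6+W7), W8 = (-9*s^6 + 66*s^5 - 75*s^4 - 293*s^3 + 506*s^2 - 223*s + 28)/(144*s^5 + 132*s^4 - 138*s^3 - 16*s^2 + 26*s - 4)
That last expression is T(s), already simplified. Scaling its denominator by 1/144 (the reciprocal of the leading coefficient) yields the monic denominator.

Final answer: s^5 + 11*s^4/12 - 23*s^3/24 - s^2/9 + 13*s/72 - 1/36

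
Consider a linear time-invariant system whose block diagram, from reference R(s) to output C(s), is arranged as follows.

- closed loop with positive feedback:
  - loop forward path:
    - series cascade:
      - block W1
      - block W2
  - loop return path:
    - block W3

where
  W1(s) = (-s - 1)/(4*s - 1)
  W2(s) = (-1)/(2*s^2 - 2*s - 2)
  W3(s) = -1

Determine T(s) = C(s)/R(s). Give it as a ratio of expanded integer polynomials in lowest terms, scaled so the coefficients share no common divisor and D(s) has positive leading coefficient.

[1] combine W1, W2 in series: (s + 1)/(8*s^3 - 10*s^2 - 6*s + 2)
[2] collapse the loop ((W1*W2) forward, W3 return), giving the overall T(s)

Final answer: (s + 1)/(8*s^3 - 10*s^2 - 5*s + 3)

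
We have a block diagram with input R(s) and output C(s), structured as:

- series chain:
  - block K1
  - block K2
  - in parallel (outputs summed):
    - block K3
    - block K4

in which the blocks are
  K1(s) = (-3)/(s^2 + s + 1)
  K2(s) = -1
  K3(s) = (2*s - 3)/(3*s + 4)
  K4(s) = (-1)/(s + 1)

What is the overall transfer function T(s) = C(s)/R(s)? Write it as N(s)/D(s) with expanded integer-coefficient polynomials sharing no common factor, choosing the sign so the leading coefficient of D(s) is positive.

First reduce the diagram to T(s).

[1] reduce the parallel group K3, K4 gives (2*s^2 - 4*s - 7)/(3*s^2 + 7*s + 4)
[2] multiply K1, K2, (K3+K4) (series) - this is the overall T(s), already in the required normalized form

Answer: (6*s^2 - 12*s - 21)/(3*s^4 + 10*s^3 + 14*s^2 + 11*s + 4)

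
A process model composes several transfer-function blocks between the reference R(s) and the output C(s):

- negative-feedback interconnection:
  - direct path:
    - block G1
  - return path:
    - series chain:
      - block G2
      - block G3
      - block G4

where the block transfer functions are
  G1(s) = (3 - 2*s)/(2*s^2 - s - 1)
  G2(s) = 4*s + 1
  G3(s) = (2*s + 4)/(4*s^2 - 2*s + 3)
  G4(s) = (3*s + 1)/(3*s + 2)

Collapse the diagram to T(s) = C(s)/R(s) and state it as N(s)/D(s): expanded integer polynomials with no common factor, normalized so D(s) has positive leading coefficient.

Step 1: multiply G2, G3, G4 (series), giving (24*s^3 + 62*s^2 + 30*s + 4)/(12*s^3 + 2*s^2 + 5*s + 6)
Step 2: close the feedback loop around G1, (G2*G3*G4), giving the overall T(s)

Answer: (-24*s^4 + 32*s^3 - 4*s^2 + 3*s + 18)/(24*s^5 - 56*s^4 - 56*s^3 + 131*s^2 + 71*s + 6)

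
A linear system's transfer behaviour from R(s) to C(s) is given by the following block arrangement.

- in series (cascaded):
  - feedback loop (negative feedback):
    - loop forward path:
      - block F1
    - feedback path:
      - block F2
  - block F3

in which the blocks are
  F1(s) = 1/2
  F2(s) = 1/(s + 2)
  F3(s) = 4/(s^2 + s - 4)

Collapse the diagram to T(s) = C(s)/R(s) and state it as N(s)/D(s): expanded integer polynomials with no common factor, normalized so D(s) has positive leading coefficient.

[1] reduce the feedback loop with forward F1 and return F2, giving (s + 2)/(2*s + 5)
[2] cascade [F1/(1+F1*F2)], F3, giving the overall T(s)

Hence the answer: (4*s + 8)/(2*s^3 + 7*s^2 - 3*s - 20)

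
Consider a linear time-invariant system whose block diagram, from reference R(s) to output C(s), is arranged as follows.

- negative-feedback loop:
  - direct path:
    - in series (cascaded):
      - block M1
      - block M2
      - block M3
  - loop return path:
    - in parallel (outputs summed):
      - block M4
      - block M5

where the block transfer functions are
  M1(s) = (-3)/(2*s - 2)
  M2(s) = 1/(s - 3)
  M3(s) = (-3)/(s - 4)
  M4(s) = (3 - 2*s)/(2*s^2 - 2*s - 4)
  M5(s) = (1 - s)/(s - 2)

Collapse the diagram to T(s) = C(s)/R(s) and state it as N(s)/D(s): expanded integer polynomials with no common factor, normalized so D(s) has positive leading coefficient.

The answer is (18*s^2 - 18*s - 36)/(4*s^5 - 36*s^4 + 100*s^3 - 78*s^2 - 122*s + 141).

Reasoning:
(1) combine M1, M2, M3 in series gives 9/(2*s^3 - 16*s^2 + 38*s - 24)
(2) add M4, M5 (parallel) gives (-2*s^2 - 2*s + 5)/(2*s^2 - 2*s - 4)
(3) feedback reduction of (M1*M2*M3), (M4+M5), giving the overall T(s)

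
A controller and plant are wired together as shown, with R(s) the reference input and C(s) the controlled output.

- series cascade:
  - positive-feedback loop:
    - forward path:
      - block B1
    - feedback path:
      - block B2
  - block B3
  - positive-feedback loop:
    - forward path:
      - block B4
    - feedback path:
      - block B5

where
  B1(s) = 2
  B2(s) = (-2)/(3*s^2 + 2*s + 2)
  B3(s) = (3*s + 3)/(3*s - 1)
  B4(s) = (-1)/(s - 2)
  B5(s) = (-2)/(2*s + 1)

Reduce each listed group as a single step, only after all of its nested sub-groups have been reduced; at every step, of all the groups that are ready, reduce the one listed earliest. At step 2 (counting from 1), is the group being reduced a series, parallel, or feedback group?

Step 1: close the feedback loop around B1, B2
Step 2: close the feedback loop around B4, B5
Step 3: series reduction of [B1/(1-B1*B2)], B3, [B4/(1-B4*B5)]
So the answer for step 2 is feedback.

Final answer: feedback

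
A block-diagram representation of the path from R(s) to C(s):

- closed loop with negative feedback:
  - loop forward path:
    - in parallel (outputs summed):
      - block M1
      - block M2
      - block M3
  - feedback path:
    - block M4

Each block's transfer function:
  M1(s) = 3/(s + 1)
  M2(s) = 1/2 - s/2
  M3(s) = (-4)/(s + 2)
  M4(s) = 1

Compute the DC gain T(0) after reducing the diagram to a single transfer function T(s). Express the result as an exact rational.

(1) reduce the parallel group M1, M2, M3: (-s^3 - 2*s^2 - s + 6)/(2*s^2 + 6*s + 4)
(2) collapse the loop ((M1+M2+M3) forward, M4 return): (s^3 + 2*s^2 + s - 6)/(s^3 - 5*s - 10)
Evaluating the step-2 result (the overall T(s)) at s = 0 gives T(0) = -6/(-10) = 3/5.

Hence the answer: 3/5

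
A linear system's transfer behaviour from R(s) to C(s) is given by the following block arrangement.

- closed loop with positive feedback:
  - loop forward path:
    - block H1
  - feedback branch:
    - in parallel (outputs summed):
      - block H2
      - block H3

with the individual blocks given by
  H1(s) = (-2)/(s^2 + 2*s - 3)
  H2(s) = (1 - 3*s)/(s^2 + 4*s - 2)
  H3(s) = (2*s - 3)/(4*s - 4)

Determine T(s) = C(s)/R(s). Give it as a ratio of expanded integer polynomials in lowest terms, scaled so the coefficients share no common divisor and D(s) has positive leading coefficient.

[1] sum the parallel branches H2, H3 -> (2*s^3 - 7*s^2 + 2)/(4*s^3 + 12*s^2 - 24*s + 8)
[2] collapse the loop (H1 forward, (H2+H3) return), which is the overall transfer function T(s) = C(s)/R(s) in lowest terms

Answer: (-4*s^3 - 12*s^2 + 24*s - 8)/(2*s^5 + 10*s^4 - 4*s^3 - 45*s^2 + 44*s - 10)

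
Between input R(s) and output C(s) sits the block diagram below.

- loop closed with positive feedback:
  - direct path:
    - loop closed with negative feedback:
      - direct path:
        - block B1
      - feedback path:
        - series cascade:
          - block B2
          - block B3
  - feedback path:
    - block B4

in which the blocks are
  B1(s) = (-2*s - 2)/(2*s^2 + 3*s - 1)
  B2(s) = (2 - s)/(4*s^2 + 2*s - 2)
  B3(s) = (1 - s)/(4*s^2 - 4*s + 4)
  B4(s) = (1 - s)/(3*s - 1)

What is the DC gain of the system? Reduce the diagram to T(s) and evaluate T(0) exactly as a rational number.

First reduce the diagram to T(s).

1. series reduction of B2, B3 = (s^2 - 3*s + 2)/(16*s^4 - 8*s^3 + 16*s - 8)
2. close the feedback loop around B1, (B2*B3) = (-16*s^4 + 8*s^3 - 16*s + 8)/(16*s^5 - 20*s^3 + 39*s^2 - 21*s + 2)
3. collapse the loop ([B1/(1+B1*(B2*B3))] forward, B4 return) = (-48*s^5 + 40*s^4 - 8*s^3 - 48*s^2 + 40*s - 8)/(48*s^6 - 32*s^5 - 36*s^4 + 129*s^3 - 118*s^2 + 51*s - 10)
The step-3 result is T(s). Setting s = 0: T(0) = -8/(-10) = 4/5.

Answer: 4/5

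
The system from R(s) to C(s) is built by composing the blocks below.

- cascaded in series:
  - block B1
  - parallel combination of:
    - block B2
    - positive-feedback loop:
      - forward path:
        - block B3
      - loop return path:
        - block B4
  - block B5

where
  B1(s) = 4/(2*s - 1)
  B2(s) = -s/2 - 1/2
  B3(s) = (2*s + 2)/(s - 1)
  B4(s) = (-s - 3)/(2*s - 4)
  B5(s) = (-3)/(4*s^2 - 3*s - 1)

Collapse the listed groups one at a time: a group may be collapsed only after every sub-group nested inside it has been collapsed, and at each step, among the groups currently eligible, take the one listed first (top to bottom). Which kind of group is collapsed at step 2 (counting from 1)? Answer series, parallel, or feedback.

Answer: parallel

Working:
Step 1 - feedback reduction of B3, B4
Step 2 - parallel reduction of B2, [B3/(1-B3*B4)]
Step 3 - reduce the series chain B1, (B2+[B3/(1-B3*B4)]), B5
At step 2 the group reduced is parallel.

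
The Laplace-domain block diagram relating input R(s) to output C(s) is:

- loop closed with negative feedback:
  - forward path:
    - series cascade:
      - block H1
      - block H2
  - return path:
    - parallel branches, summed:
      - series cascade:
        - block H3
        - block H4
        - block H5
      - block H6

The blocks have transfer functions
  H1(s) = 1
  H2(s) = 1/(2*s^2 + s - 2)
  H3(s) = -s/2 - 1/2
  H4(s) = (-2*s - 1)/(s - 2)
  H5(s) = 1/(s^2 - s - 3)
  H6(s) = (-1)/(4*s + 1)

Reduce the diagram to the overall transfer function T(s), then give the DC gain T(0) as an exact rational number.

1. reduce the series chain H1, H2: 1/(2*s^2 + s - 2)
2. combine H3, H4, H5 in series: (2*s^2 + 3*s + 1)/(2*s^3 - 6*s^2 - 2*s + 12)
3. add (H3*H4*H5), H6 (parallel): (6*s^3 + 20*s^2 + 9*s - 11)/(8*s^4 - 22*s^3 - 14*s^2 + 46*s + 12)
4. feedback reduction of (H1*H2), ((H3*H4*H5)+H6): (8*s^4 - 22*s^3 - 14*s^2 + 46*s + 12)/(16*s^6 - 36*s^5 - 66*s^4 + 128*s^3 + 118*s^2 - 71*s - 35)
That last expression is T(s); at s = 0 only the constant terms survive, so T(0) = 12/(-35) = -12/35.

Final answer: -12/35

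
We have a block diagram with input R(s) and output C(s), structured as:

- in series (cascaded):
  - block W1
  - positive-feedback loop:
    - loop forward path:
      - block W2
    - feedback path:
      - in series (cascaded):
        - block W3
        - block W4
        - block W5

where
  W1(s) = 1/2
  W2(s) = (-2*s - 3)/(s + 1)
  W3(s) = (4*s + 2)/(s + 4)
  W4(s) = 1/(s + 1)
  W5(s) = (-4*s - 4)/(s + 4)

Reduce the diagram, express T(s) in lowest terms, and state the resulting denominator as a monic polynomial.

Step 1. multiply W3, W4, W5 (series); result (-16*s - 8)/(s^2 + 8*s + 16)
Step 2. close the feedback loop around W2, (W3*W4*W5); result (-2*s^3 - 19*s^2 - 56*s - 48)/(s^3 - 23*s^2 - 40*s - 8)
Step 3. multiply W1, [W2/(1-W2*(W3*W4*W5))] (series); result (-2*s^3 - 19*s^2 - 56*s - 48)/(2*s^3 - 46*s^2 - 80*s - 16)
The result of step 3 is T(s) in lowest terms. Its denominator has leading coefficient 2; dividing the denominator through by 2 makes it monic.

Therefore the answer is s^3 - 23*s^2 - 40*s - 8.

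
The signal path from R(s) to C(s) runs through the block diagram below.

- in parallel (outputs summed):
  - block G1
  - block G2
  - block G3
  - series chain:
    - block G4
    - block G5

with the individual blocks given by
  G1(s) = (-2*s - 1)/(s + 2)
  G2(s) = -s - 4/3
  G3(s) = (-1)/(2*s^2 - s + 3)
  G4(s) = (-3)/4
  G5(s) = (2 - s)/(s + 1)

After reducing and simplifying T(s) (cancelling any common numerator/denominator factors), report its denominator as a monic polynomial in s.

Reducing step by step:

Step 1 - multiply G4, G5 (series); result (3*s - 6)/(4*s + 4)
Step 2 - combine G1, G2, G3, (G4*G5) in parallel; result (-24*s^5 - 122*s^4 - 185*s^3 - 265*s^2 - 280*s - 264)/(24*s^4 + 60*s^3 + 48*s^2 + 84*s + 72)
Step 2 gives the fully reduced T(s), with no common factor left to cancel. The denominator's leading coefficient is 24, so divide each of its coefficients by 24 to get the monic form.

Answer: s^4 + 5*s^3/2 + 2*s^2 + 7*s/2 + 3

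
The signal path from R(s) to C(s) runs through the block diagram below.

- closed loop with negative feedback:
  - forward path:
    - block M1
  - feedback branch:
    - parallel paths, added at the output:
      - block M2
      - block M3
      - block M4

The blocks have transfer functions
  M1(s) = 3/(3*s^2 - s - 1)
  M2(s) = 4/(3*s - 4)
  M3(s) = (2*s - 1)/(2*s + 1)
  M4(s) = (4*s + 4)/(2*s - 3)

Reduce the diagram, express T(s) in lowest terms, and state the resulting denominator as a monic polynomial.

Answer: s^5 - 8*s^4/3 + 145*s^3/36 - s^2/12 - 13*s/9 - 11/3

Working:
1. add M2, M3, M4 (parallel), giving (36*s^3 - 20*s^2 - 11*s - 40)/(12*s^3 - 28*s^2 + 7*s + 12)
2. close the feedback loop around M1, (M2+M3+M4), giving (36*s^3 - 84*s^2 + 21*s + 36)/(36*s^5 - 96*s^4 + 145*s^3 - 3*s^2 - 52*s - 132)
T(s) is the step-2 result (common factors already cancelled). Leading coefficient of the denominator: 36. Divide through by 36 for the monic polynomial.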